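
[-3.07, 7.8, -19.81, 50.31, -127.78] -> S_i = -3.07*(-2.54)^i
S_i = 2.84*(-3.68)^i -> [2.84, -10.45, 38.46, -141.53, 520.85]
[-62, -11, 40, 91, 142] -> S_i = -62 + 51*i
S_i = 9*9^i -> [9, 81, 729, 6561, 59049]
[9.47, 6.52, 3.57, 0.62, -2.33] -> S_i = 9.47 + -2.95*i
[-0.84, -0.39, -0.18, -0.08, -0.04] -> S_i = -0.84*0.46^i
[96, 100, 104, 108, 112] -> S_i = 96 + 4*i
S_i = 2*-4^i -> [2, -8, 32, -128, 512]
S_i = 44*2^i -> [44, 88, 176, 352, 704]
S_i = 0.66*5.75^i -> [0.66, 3.8, 21.82, 125.47, 721.47]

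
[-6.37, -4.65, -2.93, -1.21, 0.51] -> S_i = -6.37 + 1.72*i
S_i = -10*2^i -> [-10, -20, -40, -80, -160]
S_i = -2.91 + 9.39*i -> [-2.91, 6.48, 15.87, 25.26, 34.65]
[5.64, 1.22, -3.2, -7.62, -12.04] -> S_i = 5.64 + -4.42*i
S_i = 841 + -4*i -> [841, 837, 833, 829, 825]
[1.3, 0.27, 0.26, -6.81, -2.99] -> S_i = Random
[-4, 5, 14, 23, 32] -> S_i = -4 + 9*i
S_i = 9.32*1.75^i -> [9.32, 16.31, 28.54, 49.95, 87.41]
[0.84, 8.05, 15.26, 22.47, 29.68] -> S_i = 0.84 + 7.21*i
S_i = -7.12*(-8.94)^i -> [-7.12, 63.65, -569.06, 5087.36, -45481.01]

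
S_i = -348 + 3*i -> [-348, -345, -342, -339, -336]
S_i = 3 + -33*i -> [3, -30, -63, -96, -129]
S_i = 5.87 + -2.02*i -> [5.87, 3.85, 1.83, -0.19, -2.21]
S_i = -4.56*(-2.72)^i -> [-4.56, 12.4, -33.74, 91.76, -249.6]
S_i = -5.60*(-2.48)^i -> [-5.6, 13.89, -34.44, 85.42, -211.83]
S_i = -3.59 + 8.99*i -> [-3.59, 5.4, 14.39, 23.38, 32.37]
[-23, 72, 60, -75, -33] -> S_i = Random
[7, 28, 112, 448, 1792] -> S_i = 7*4^i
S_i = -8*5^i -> [-8, -40, -200, -1000, -5000]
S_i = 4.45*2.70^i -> [4.45, 12.02, 32.44, 87.59, 236.49]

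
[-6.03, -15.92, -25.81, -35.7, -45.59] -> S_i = -6.03 + -9.89*i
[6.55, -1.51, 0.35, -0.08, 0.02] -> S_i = 6.55*(-0.23)^i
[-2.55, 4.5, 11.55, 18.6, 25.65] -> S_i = -2.55 + 7.05*i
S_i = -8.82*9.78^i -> [-8.82, -86.26, -843.62, -8250.59, -80690.8]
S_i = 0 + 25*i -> [0, 25, 50, 75, 100]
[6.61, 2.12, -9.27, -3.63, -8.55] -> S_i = Random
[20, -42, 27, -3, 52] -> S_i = Random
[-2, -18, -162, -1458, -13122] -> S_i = -2*9^i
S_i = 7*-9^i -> [7, -63, 567, -5103, 45927]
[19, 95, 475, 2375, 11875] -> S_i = 19*5^i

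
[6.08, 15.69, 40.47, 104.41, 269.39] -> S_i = 6.08*2.58^i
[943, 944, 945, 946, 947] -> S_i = 943 + 1*i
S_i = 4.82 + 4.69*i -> [4.82, 9.51, 14.2, 18.89, 23.58]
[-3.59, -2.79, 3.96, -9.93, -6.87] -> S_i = Random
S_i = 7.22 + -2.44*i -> [7.22, 4.78, 2.34, -0.1, -2.54]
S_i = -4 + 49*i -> [-4, 45, 94, 143, 192]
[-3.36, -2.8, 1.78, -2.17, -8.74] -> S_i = Random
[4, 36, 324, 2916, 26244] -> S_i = 4*9^i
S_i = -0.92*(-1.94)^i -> [-0.92, 1.78, -3.46, 6.72, -13.03]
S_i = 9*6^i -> [9, 54, 324, 1944, 11664]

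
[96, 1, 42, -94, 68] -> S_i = Random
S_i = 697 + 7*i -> [697, 704, 711, 718, 725]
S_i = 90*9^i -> [90, 810, 7290, 65610, 590490]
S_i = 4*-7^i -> [4, -28, 196, -1372, 9604]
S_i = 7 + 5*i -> [7, 12, 17, 22, 27]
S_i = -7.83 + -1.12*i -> [-7.83, -8.95, -10.07, -11.19, -12.31]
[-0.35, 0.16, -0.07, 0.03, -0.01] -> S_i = -0.35*(-0.45)^i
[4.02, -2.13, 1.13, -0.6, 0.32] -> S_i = 4.02*(-0.53)^i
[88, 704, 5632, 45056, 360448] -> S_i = 88*8^i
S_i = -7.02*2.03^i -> [-7.02, -14.25, -28.93, -58.73, -119.21]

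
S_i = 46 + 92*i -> [46, 138, 230, 322, 414]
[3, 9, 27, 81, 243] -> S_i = 3*3^i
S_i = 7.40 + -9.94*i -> [7.4, -2.54, -12.48, -22.42, -32.36]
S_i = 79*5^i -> [79, 395, 1975, 9875, 49375]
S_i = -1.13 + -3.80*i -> [-1.13, -4.93, -8.73, -12.53, -16.33]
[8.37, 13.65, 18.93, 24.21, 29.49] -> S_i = 8.37 + 5.28*i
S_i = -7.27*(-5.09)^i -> [-7.27, 37.0, -188.35, 958.71, -4879.84]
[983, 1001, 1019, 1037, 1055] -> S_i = 983 + 18*i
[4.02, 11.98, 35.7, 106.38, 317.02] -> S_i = 4.02*2.98^i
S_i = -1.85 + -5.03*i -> [-1.85, -6.88, -11.91, -16.94, -21.97]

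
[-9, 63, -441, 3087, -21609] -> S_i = -9*-7^i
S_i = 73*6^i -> [73, 438, 2628, 15768, 94608]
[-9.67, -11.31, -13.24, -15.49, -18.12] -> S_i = -9.67*1.17^i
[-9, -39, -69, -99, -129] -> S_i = -9 + -30*i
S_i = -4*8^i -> [-4, -32, -256, -2048, -16384]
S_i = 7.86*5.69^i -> [7.86, 44.72, 254.48, 1447.97, 8238.95]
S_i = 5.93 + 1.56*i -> [5.93, 7.49, 9.05, 10.61, 12.17]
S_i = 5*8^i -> [5, 40, 320, 2560, 20480]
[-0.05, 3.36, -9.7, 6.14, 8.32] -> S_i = Random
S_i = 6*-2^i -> [6, -12, 24, -48, 96]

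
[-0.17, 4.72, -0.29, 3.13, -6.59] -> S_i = Random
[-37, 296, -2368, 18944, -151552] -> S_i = -37*-8^i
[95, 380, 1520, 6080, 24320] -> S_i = 95*4^i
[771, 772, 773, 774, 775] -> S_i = 771 + 1*i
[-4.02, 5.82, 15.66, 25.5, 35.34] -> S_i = -4.02 + 9.84*i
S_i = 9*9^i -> [9, 81, 729, 6561, 59049]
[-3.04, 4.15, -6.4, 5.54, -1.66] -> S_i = Random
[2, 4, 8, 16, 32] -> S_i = 2*2^i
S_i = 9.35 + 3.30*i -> [9.35, 12.65, 15.95, 19.25, 22.55]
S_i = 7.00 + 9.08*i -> [7.0, 16.08, 25.16, 34.24, 43.32]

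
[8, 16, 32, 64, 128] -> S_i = 8*2^i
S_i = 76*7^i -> [76, 532, 3724, 26068, 182476]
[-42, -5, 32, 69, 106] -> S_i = -42 + 37*i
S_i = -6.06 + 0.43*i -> [-6.06, -5.63, -5.2, -4.77, -4.34]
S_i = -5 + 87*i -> [-5, 82, 169, 256, 343]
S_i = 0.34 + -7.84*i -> [0.34, -7.5, -15.34, -23.18, -31.02]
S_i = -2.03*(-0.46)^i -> [-2.03, 0.93, -0.43, 0.2, -0.09]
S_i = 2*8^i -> [2, 16, 128, 1024, 8192]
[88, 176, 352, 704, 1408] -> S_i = 88*2^i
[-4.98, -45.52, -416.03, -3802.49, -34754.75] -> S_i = -4.98*9.14^i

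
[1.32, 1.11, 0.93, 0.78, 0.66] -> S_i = 1.32*0.84^i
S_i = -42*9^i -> [-42, -378, -3402, -30618, -275562]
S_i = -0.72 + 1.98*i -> [-0.72, 1.26, 3.24, 5.22, 7.2]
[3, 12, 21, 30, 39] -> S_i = 3 + 9*i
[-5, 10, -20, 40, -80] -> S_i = -5*-2^i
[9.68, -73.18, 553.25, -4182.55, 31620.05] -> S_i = 9.68*(-7.56)^i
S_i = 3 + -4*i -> [3, -1, -5, -9, -13]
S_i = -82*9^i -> [-82, -738, -6642, -59778, -538002]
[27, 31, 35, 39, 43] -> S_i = 27 + 4*i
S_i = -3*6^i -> [-3, -18, -108, -648, -3888]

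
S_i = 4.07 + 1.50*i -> [4.07, 5.57, 7.07, 8.57, 10.07]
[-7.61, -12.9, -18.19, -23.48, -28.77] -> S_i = -7.61 + -5.29*i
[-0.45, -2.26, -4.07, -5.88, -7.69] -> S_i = -0.45 + -1.81*i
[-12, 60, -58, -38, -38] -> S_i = Random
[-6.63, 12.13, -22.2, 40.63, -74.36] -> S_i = -6.63*(-1.83)^i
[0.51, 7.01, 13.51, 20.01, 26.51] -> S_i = 0.51 + 6.50*i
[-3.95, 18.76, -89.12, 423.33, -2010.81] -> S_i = -3.95*(-4.75)^i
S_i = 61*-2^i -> [61, -122, 244, -488, 976]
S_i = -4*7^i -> [-4, -28, -196, -1372, -9604]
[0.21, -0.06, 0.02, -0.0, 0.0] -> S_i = 0.21*(-0.28)^i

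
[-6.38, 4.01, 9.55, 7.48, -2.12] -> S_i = Random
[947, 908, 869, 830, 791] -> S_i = 947 + -39*i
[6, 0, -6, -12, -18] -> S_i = 6 + -6*i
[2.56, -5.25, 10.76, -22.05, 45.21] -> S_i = 2.56*(-2.05)^i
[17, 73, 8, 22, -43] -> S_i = Random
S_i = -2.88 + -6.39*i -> [-2.88, -9.27, -15.66, -22.05, -28.44]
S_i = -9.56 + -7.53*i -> [-9.56, -17.09, -24.62, -32.15, -39.68]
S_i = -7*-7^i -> [-7, 49, -343, 2401, -16807]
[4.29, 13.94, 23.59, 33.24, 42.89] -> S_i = 4.29 + 9.65*i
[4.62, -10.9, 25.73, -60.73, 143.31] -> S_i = 4.62*(-2.36)^i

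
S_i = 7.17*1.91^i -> [7.17, 13.69, 26.16, 49.96, 95.42]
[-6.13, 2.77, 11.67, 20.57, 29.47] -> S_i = -6.13 + 8.90*i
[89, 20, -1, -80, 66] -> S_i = Random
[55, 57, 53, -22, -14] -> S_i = Random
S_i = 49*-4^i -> [49, -196, 784, -3136, 12544]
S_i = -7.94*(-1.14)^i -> [-7.94, 9.05, -10.32, 11.76, -13.41]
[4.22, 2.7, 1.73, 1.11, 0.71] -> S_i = 4.22*0.64^i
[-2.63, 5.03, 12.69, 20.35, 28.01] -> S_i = -2.63 + 7.66*i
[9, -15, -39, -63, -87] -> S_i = 9 + -24*i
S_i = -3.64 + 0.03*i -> [-3.64, -3.61, -3.58, -3.55, -3.52]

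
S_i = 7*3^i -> [7, 21, 63, 189, 567]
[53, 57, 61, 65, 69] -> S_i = 53 + 4*i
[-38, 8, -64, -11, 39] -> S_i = Random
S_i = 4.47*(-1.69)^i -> [4.47, -7.55, 12.77, -21.58, 36.46]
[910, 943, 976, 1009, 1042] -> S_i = 910 + 33*i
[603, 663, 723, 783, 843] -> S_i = 603 + 60*i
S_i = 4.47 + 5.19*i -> [4.47, 9.66, 14.85, 20.04, 25.23]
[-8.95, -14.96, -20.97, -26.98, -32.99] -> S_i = -8.95 + -6.01*i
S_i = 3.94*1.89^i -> [3.94, 7.45, 14.07, 26.6, 50.27]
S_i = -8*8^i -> [-8, -64, -512, -4096, -32768]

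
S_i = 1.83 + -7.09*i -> [1.83, -5.26, -12.35, -19.44, -26.53]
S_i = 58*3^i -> [58, 174, 522, 1566, 4698]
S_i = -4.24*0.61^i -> [-4.24, -2.59, -1.58, -0.96, -0.59]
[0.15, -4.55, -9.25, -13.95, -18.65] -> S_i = 0.15 + -4.70*i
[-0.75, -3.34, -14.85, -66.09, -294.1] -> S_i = -0.75*4.45^i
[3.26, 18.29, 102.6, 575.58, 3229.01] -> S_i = 3.26*5.61^i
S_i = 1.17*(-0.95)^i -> [1.17, -1.11, 1.06, -1.0, 0.95]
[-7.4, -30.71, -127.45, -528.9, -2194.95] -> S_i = -7.40*4.15^i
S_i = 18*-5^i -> [18, -90, 450, -2250, 11250]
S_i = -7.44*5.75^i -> [-7.44, -42.78, -245.98, -1414.41, -8132.88]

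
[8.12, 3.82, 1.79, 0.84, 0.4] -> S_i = 8.12*0.47^i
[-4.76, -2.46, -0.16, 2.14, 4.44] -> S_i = -4.76 + 2.30*i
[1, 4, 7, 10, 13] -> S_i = 1 + 3*i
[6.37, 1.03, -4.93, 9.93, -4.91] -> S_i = Random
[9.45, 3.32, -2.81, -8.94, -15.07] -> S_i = 9.45 + -6.13*i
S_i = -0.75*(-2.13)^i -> [-0.75, 1.6, -3.4, 7.25, -15.44]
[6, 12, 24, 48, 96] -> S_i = 6*2^i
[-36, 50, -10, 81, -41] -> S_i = Random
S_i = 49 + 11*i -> [49, 60, 71, 82, 93]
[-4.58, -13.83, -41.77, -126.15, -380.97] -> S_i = -4.58*3.02^i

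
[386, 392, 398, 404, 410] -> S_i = 386 + 6*i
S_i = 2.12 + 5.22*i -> [2.12, 7.34, 12.56, 17.78, 23.0]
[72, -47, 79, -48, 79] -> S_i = Random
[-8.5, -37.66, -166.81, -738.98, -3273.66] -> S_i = -8.50*4.43^i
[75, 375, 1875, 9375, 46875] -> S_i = 75*5^i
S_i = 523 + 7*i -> [523, 530, 537, 544, 551]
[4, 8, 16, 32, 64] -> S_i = 4*2^i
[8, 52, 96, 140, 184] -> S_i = 8 + 44*i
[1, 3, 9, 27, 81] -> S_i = 1*3^i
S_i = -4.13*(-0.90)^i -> [-4.13, 3.72, -3.35, 3.01, -2.71]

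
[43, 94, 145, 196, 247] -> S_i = 43 + 51*i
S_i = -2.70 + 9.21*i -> [-2.7, 6.51, 15.72, 24.93, 34.14]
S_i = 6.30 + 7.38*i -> [6.3, 13.68, 21.06, 28.44, 35.82]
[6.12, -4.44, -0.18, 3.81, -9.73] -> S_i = Random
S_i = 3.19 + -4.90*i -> [3.19, -1.71, -6.61, -11.51, -16.41]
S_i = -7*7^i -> [-7, -49, -343, -2401, -16807]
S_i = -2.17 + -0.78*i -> [-2.17, -2.95, -3.73, -4.51, -5.29]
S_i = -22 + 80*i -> [-22, 58, 138, 218, 298]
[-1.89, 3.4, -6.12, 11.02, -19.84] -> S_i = -1.89*(-1.80)^i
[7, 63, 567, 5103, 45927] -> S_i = 7*9^i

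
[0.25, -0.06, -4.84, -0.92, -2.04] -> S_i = Random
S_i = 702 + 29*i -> [702, 731, 760, 789, 818]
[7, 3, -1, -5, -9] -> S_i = 7 + -4*i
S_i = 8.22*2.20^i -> [8.22, 18.08, 39.78, 87.53, 192.56]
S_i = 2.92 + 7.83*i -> [2.92, 10.75, 18.58, 26.41, 34.24]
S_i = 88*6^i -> [88, 528, 3168, 19008, 114048]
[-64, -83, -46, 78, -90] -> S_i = Random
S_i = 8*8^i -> [8, 64, 512, 4096, 32768]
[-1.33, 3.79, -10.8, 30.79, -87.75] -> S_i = -1.33*(-2.85)^i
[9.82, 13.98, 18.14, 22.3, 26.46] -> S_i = 9.82 + 4.16*i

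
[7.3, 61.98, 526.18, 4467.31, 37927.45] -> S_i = 7.30*8.49^i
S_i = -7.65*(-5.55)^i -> [-7.65, 42.46, -235.64, 1307.8, -7258.27]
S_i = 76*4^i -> [76, 304, 1216, 4864, 19456]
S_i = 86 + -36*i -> [86, 50, 14, -22, -58]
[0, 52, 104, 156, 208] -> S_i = 0 + 52*i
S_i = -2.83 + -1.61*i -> [-2.83, -4.44, -6.05, -7.66, -9.27]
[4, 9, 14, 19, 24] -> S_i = 4 + 5*i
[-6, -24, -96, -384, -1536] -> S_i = -6*4^i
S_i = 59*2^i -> [59, 118, 236, 472, 944]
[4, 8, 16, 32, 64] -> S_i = 4*2^i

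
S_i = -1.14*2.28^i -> [-1.14, -2.6, -5.93, -13.51, -30.81]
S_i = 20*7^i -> [20, 140, 980, 6860, 48020]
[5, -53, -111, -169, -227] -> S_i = 5 + -58*i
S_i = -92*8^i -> [-92, -736, -5888, -47104, -376832]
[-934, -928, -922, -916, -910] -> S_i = -934 + 6*i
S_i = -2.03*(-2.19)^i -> [-2.03, 4.45, -9.74, 21.32, -46.7]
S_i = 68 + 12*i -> [68, 80, 92, 104, 116]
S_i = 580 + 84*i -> [580, 664, 748, 832, 916]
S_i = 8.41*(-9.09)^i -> [8.41, -76.45, 694.9, -6316.66, 57418.46]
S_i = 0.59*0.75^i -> [0.59, 0.44, 0.33, 0.25, 0.19]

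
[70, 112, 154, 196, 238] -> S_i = 70 + 42*i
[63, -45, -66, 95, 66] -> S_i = Random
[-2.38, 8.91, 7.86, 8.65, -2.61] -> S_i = Random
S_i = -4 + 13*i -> [-4, 9, 22, 35, 48]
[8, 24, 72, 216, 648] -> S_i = 8*3^i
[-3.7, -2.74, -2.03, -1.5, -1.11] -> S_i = -3.70*0.74^i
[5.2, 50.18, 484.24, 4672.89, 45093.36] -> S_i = 5.20*9.65^i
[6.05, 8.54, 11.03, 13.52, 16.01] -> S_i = 6.05 + 2.49*i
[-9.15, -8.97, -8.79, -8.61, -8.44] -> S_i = -9.15*0.98^i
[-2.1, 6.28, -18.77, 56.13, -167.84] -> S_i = -2.10*(-2.99)^i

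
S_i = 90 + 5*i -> [90, 95, 100, 105, 110]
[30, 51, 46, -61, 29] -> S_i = Random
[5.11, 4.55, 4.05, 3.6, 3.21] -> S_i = 5.11*0.89^i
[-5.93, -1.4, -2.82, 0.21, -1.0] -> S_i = Random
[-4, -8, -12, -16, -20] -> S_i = -4 + -4*i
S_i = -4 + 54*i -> [-4, 50, 104, 158, 212]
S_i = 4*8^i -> [4, 32, 256, 2048, 16384]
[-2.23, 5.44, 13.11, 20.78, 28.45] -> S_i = -2.23 + 7.67*i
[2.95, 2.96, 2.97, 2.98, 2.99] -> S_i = 2.95 + 0.01*i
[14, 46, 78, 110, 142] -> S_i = 14 + 32*i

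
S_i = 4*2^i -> [4, 8, 16, 32, 64]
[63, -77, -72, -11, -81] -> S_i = Random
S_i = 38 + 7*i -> [38, 45, 52, 59, 66]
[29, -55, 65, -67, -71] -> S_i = Random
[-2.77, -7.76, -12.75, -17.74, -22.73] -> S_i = -2.77 + -4.99*i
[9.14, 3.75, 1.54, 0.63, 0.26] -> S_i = 9.14*0.41^i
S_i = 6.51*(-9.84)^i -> [6.51, -64.06, 630.33, -6202.49, 61032.53]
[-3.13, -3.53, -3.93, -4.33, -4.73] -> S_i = -3.13 + -0.40*i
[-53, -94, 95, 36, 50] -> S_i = Random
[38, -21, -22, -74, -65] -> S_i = Random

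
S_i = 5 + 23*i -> [5, 28, 51, 74, 97]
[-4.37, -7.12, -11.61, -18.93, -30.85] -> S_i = -4.37*1.63^i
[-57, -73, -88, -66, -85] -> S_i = Random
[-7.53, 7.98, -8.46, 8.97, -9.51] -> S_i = -7.53*(-1.06)^i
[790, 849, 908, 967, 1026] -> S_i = 790 + 59*i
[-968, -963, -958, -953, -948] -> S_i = -968 + 5*i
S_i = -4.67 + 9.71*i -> [-4.67, 5.04, 14.75, 24.46, 34.17]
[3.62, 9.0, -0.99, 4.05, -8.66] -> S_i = Random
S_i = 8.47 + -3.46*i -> [8.47, 5.01, 1.55, -1.91, -5.37]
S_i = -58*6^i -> [-58, -348, -2088, -12528, -75168]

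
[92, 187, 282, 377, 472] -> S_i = 92 + 95*i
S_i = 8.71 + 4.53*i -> [8.71, 13.24, 17.77, 22.3, 26.83]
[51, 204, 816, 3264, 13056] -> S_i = 51*4^i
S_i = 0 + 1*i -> [0, 1, 2, 3, 4]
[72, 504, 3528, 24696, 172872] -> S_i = 72*7^i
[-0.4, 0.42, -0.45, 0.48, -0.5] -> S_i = -0.40*(-1.06)^i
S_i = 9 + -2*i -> [9, 7, 5, 3, 1]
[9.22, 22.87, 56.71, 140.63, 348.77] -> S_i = 9.22*2.48^i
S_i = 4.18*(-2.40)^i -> [4.18, -10.03, 24.08, -57.78, 138.68]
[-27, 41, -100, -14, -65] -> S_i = Random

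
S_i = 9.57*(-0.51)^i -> [9.57, -4.88, 2.49, -1.27, 0.65]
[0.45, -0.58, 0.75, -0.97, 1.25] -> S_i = 0.45*(-1.29)^i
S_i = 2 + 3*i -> [2, 5, 8, 11, 14]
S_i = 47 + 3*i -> [47, 50, 53, 56, 59]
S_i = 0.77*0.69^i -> [0.77, 0.53, 0.37, 0.25, 0.17]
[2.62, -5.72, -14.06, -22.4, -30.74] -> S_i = 2.62 + -8.34*i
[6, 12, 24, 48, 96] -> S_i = 6*2^i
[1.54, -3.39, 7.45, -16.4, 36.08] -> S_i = 1.54*(-2.20)^i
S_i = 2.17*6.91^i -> [2.17, 14.99, 103.61, 715.97, 4947.34]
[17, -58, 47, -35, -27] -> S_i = Random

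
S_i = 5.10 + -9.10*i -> [5.1, -4.0, -13.1, -22.2, -31.3]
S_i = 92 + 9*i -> [92, 101, 110, 119, 128]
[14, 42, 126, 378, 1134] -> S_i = 14*3^i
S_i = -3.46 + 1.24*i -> [-3.46, -2.22, -0.98, 0.26, 1.5]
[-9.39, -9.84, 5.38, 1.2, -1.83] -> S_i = Random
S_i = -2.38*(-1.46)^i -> [-2.38, 3.47, -5.07, 7.41, -10.81]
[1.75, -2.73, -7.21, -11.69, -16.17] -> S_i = 1.75 + -4.48*i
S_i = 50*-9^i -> [50, -450, 4050, -36450, 328050]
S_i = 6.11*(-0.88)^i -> [6.11, -5.38, 4.73, -4.16, 3.66]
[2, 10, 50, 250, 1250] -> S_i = 2*5^i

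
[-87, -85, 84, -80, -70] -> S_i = Random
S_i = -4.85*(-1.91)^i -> [-4.85, 9.26, -17.69, 33.79, -64.55]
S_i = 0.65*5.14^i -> [0.65, 3.34, 17.17, 88.27, 453.7]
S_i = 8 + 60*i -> [8, 68, 128, 188, 248]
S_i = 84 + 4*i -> [84, 88, 92, 96, 100]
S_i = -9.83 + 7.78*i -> [-9.83, -2.05, 5.73, 13.51, 21.29]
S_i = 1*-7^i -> [1, -7, 49, -343, 2401]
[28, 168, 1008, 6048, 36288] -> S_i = 28*6^i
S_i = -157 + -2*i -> [-157, -159, -161, -163, -165]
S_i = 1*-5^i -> [1, -5, 25, -125, 625]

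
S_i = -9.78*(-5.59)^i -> [-9.78, 54.67, -305.61, 1708.34, -9549.62]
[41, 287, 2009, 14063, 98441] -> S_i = 41*7^i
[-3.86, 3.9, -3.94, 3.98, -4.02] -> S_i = -3.86*(-1.01)^i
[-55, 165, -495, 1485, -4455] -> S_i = -55*-3^i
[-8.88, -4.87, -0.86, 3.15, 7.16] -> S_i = -8.88 + 4.01*i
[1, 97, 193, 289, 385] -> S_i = 1 + 96*i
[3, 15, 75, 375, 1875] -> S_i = 3*5^i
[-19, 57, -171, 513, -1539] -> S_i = -19*-3^i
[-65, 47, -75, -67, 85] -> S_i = Random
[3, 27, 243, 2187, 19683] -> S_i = 3*9^i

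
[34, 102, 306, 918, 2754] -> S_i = 34*3^i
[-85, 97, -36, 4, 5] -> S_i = Random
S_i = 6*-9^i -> [6, -54, 486, -4374, 39366]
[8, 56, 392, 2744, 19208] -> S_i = 8*7^i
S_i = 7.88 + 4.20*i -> [7.88, 12.08, 16.28, 20.48, 24.68]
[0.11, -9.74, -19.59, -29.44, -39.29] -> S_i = 0.11 + -9.85*i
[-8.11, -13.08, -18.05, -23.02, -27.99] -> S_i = -8.11 + -4.97*i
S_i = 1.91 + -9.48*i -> [1.91, -7.57, -17.05, -26.53, -36.01]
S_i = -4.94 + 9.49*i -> [-4.94, 4.55, 14.04, 23.53, 33.02]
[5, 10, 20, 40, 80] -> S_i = 5*2^i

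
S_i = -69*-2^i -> [-69, 138, -276, 552, -1104]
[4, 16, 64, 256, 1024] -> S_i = 4*4^i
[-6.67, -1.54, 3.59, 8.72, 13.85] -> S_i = -6.67 + 5.13*i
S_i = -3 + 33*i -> [-3, 30, 63, 96, 129]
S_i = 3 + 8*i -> [3, 11, 19, 27, 35]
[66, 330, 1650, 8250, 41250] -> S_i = 66*5^i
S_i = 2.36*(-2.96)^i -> [2.36, -6.99, 20.68, -61.21, 181.17]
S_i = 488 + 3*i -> [488, 491, 494, 497, 500]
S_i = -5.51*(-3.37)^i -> [-5.51, 18.57, -62.58, 210.88, -710.68]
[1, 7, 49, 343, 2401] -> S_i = 1*7^i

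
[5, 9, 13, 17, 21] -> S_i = 5 + 4*i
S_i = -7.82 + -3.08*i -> [-7.82, -10.9, -13.98, -17.06, -20.14]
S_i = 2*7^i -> [2, 14, 98, 686, 4802]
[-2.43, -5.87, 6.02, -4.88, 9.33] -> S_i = Random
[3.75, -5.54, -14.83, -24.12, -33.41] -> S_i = 3.75 + -9.29*i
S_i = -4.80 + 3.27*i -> [-4.8, -1.53, 1.74, 5.01, 8.28]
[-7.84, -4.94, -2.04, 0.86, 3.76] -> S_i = -7.84 + 2.90*i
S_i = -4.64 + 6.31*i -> [-4.64, 1.67, 7.98, 14.29, 20.6]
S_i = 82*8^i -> [82, 656, 5248, 41984, 335872]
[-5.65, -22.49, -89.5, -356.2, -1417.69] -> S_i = -5.65*3.98^i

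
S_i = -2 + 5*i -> [-2, 3, 8, 13, 18]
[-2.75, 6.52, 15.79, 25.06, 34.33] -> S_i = -2.75 + 9.27*i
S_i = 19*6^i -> [19, 114, 684, 4104, 24624]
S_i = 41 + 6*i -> [41, 47, 53, 59, 65]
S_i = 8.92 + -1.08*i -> [8.92, 7.84, 6.76, 5.68, 4.6]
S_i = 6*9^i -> [6, 54, 486, 4374, 39366]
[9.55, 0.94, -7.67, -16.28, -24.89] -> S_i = 9.55 + -8.61*i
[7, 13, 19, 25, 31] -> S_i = 7 + 6*i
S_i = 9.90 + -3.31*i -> [9.9, 6.59, 3.28, -0.03, -3.34]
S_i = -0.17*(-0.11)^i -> [-0.17, 0.02, -0.0, 0.0, -0.0]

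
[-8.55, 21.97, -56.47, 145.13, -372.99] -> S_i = -8.55*(-2.57)^i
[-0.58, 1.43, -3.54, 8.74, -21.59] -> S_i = -0.58*(-2.47)^i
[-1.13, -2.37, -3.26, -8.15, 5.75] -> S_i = Random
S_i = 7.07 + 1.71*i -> [7.07, 8.78, 10.49, 12.2, 13.91]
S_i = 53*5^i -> [53, 265, 1325, 6625, 33125]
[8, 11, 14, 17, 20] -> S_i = 8 + 3*i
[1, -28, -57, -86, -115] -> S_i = 1 + -29*i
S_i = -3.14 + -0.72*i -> [-3.14, -3.86, -4.58, -5.3, -6.02]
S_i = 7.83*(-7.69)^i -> [7.83, -60.21, 463.04, -3560.74, 27382.12]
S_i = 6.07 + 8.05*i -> [6.07, 14.12, 22.17, 30.22, 38.27]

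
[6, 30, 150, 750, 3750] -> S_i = 6*5^i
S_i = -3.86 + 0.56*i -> [-3.86, -3.3, -2.74, -2.18, -1.62]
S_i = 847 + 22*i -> [847, 869, 891, 913, 935]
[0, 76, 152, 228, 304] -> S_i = 0 + 76*i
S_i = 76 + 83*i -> [76, 159, 242, 325, 408]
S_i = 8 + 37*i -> [8, 45, 82, 119, 156]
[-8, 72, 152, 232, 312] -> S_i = -8 + 80*i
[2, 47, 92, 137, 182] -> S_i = 2 + 45*i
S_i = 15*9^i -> [15, 135, 1215, 10935, 98415]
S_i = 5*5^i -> [5, 25, 125, 625, 3125]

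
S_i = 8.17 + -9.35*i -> [8.17, -1.18, -10.53, -19.88, -29.23]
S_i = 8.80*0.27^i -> [8.8, 2.38, 0.64, 0.17, 0.05]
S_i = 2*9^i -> [2, 18, 162, 1458, 13122]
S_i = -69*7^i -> [-69, -483, -3381, -23667, -165669]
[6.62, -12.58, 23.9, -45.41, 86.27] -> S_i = 6.62*(-1.90)^i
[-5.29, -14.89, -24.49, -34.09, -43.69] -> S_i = -5.29 + -9.60*i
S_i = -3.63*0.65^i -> [-3.63, -2.36, -1.53, -1.0, -0.65]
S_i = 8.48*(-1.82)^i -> [8.48, -15.43, 28.09, -51.12, 93.04]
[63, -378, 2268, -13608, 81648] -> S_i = 63*-6^i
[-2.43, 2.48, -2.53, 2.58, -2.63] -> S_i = -2.43*(-1.02)^i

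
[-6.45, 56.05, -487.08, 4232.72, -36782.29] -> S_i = -6.45*(-8.69)^i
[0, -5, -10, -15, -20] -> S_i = 0 + -5*i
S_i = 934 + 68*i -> [934, 1002, 1070, 1138, 1206]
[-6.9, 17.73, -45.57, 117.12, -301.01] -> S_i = -6.90*(-2.57)^i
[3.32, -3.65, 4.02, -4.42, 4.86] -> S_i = 3.32*(-1.10)^i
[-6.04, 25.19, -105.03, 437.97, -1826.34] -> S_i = -6.04*(-4.17)^i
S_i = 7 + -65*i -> [7, -58, -123, -188, -253]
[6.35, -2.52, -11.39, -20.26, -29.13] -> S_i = 6.35 + -8.87*i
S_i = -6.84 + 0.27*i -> [-6.84, -6.57, -6.3, -6.03, -5.76]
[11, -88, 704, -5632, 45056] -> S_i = 11*-8^i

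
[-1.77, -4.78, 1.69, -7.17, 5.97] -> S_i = Random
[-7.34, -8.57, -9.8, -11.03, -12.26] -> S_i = -7.34 + -1.23*i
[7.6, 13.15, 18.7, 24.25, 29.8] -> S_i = 7.60 + 5.55*i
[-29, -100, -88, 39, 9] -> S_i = Random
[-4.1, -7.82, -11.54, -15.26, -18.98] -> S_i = -4.10 + -3.72*i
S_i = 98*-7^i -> [98, -686, 4802, -33614, 235298]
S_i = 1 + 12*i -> [1, 13, 25, 37, 49]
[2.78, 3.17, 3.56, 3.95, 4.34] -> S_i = 2.78 + 0.39*i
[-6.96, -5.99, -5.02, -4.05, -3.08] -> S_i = -6.96 + 0.97*i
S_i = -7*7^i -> [-7, -49, -343, -2401, -16807]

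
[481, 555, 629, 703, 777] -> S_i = 481 + 74*i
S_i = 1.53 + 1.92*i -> [1.53, 3.45, 5.37, 7.29, 9.21]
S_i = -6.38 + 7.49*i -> [-6.38, 1.11, 8.6, 16.09, 23.58]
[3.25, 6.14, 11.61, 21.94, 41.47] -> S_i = 3.25*1.89^i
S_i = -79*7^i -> [-79, -553, -3871, -27097, -189679]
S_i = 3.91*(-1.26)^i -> [3.91, -4.93, 6.21, -7.82, 9.86]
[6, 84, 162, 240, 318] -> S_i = 6 + 78*i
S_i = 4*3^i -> [4, 12, 36, 108, 324]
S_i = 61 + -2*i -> [61, 59, 57, 55, 53]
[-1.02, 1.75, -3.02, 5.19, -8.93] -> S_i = -1.02*(-1.72)^i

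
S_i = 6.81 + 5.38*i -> [6.81, 12.19, 17.57, 22.95, 28.33]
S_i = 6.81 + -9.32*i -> [6.81, -2.51, -11.83, -21.15, -30.47]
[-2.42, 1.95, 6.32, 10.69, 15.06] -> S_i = -2.42 + 4.37*i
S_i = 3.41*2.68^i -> [3.41, 9.14, 24.49, 65.64, 175.91]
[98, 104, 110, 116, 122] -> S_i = 98 + 6*i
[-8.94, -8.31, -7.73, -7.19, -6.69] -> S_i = -8.94*0.93^i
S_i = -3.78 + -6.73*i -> [-3.78, -10.51, -17.24, -23.97, -30.7]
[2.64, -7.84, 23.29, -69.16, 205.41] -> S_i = 2.64*(-2.97)^i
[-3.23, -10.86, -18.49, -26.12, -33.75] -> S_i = -3.23 + -7.63*i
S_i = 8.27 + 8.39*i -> [8.27, 16.66, 25.05, 33.44, 41.83]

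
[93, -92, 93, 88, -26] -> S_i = Random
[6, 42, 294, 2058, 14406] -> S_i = 6*7^i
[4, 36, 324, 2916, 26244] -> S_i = 4*9^i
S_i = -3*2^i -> [-3, -6, -12, -24, -48]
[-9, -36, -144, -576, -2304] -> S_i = -9*4^i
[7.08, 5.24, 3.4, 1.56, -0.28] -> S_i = 7.08 + -1.84*i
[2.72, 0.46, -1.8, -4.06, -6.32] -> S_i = 2.72 + -2.26*i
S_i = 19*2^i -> [19, 38, 76, 152, 304]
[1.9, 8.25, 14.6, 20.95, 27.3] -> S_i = 1.90 + 6.35*i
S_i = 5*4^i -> [5, 20, 80, 320, 1280]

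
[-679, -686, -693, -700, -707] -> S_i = -679 + -7*i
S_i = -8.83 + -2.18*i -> [-8.83, -11.01, -13.19, -15.37, -17.55]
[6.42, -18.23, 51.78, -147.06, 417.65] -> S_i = 6.42*(-2.84)^i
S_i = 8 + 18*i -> [8, 26, 44, 62, 80]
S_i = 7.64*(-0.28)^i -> [7.64, -2.14, 0.6, -0.17, 0.05]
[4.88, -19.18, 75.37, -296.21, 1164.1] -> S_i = 4.88*(-3.93)^i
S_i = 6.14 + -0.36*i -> [6.14, 5.78, 5.42, 5.06, 4.7]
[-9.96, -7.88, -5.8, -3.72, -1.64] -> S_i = -9.96 + 2.08*i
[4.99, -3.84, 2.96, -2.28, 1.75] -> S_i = 4.99*(-0.77)^i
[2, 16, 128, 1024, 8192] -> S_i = 2*8^i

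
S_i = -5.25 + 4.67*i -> [-5.25, -0.58, 4.09, 8.76, 13.43]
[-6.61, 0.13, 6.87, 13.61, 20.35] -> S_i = -6.61 + 6.74*i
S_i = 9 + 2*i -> [9, 11, 13, 15, 17]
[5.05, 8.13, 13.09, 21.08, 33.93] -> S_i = 5.05*1.61^i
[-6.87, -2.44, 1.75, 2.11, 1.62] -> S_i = Random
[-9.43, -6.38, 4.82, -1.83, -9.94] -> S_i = Random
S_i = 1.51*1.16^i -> [1.51, 1.75, 2.03, 2.36, 2.73]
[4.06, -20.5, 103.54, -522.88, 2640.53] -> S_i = 4.06*(-5.05)^i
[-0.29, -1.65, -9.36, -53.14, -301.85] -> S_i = -0.29*5.68^i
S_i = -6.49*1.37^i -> [-6.49, -8.89, -12.18, -16.69, -22.86]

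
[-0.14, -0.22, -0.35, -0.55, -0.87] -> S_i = -0.14*1.58^i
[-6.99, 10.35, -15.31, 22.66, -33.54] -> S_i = -6.99*(-1.48)^i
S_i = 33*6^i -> [33, 198, 1188, 7128, 42768]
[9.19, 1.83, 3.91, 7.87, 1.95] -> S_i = Random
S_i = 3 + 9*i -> [3, 12, 21, 30, 39]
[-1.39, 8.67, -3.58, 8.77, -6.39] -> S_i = Random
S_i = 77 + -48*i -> [77, 29, -19, -67, -115]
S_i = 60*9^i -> [60, 540, 4860, 43740, 393660]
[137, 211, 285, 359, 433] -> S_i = 137 + 74*i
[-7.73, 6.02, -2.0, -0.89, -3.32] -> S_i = Random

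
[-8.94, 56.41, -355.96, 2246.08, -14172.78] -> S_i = -8.94*(-6.31)^i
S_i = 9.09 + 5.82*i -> [9.09, 14.91, 20.73, 26.55, 32.37]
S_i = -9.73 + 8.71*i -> [-9.73, -1.02, 7.69, 16.4, 25.11]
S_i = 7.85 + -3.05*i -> [7.85, 4.8, 1.75, -1.3, -4.35]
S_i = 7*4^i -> [7, 28, 112, 448, 1792]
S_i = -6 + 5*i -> [-6, -1, 4, 9, 14]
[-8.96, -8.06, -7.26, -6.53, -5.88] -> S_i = -8.96*0.90^i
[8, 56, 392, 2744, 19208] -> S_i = 8*7^i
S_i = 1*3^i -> [1, 3, 9, 27, 81]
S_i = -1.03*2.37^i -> [-1.03, -2.44, -5.79, -13.71, -32.5]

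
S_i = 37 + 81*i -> [37, 118, 199, 280, 361]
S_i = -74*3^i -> [-74, -222, -666, -1998, -5994]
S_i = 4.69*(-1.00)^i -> [4.69, -4.69, 4.69, -4.69, 4.69]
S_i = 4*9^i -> [4, 36, 324, 2916, 26244]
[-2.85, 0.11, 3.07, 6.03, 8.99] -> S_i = -2.85 + 2.96*i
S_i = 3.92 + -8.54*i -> [3.92, -4.62, -13.16, -21.7, -30.24]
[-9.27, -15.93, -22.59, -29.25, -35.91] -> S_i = -9.27 + -6.66*i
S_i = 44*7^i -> [44, 308, 2156, 15092, 105644]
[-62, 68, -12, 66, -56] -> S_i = Random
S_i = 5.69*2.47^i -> [5.69, 14.05, 34.71, 85.74, 211.79]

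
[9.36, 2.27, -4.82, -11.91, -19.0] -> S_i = 9.36 + -7.09*i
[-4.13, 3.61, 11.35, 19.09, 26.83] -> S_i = -4.13 + 7.74*i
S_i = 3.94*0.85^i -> [3.94, 3.35, 2.85, 2.42, 2.06]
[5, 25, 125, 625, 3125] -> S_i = 5*5^i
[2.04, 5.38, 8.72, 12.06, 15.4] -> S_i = 2.04 + 3.34*i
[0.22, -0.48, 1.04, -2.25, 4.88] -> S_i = 0.22*(-2.17)^i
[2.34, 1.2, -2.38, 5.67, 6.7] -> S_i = Random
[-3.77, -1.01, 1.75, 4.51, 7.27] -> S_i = -3.77 + 2.76*i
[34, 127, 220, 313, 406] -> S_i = 34 + 93*i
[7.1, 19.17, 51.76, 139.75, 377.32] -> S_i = 7.10*2.70^i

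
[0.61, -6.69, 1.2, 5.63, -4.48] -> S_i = Random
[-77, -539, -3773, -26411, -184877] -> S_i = -77*7^i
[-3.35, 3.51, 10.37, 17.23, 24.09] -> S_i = -3.35 + 6.86*i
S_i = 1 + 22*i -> [1, 23, 45, 67, 89]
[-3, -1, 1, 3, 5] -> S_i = -3 + 2*i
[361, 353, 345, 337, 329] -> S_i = 361 + -8*i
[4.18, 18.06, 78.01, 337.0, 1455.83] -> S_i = 4.18*4.32^i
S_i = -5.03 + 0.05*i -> [-5.03, -4.98, -4.93, -4.88, -4.83]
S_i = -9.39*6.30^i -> [-9.39, -59.16, -372.69, -2347.94, -14792.03]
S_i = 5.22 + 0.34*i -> [5.22, 5.56, 5.9, 6.24, 6.58]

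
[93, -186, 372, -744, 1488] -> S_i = 93*-2^i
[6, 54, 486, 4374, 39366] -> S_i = 6*9^i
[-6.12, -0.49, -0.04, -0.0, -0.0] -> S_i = -6.12*0.08^i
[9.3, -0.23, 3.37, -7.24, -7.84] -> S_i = Random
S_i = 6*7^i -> [6, 42, 294, 2058, 14406]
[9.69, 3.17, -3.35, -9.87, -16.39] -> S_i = 9.69 + -6.52*i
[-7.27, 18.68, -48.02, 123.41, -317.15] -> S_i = -7.27*(-2.57)^i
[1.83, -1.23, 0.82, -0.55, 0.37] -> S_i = 1.83*(-0.67)^i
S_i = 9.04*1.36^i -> [9.04, 12.29, 16.72, 22.74, 30.93]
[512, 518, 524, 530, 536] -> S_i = 512 + 6*i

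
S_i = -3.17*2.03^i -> [-3.17, -6.44, -13.06, -26.52, -53.83]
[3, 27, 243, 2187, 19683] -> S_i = 3*9^i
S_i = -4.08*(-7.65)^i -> [-4.08, 31.21, -238.77, 1826.6, -13973.52]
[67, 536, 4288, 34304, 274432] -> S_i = 67*8^i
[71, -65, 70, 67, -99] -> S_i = Random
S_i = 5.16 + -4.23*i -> [5.16, 0.93, -3.3, -7.53, -11.76]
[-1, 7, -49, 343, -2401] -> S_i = -1*-7^i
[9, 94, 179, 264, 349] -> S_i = 9 + 85*i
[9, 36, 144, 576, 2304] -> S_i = 9*4^i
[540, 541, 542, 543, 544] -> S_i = 540 + 1*i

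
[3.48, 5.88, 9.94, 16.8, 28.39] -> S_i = 3.48*1.69^i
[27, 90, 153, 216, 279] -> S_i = 27 + 63*i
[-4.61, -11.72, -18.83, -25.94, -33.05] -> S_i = -4.61 + -7.11*i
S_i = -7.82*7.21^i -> [-7.82, -56.38, -406.52, -2930.98, -21132.35]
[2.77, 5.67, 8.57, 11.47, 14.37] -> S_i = 2.77 + 2.90*i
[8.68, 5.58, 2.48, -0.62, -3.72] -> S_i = 8.68 + -3.10*i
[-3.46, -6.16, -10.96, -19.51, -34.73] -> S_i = -3.46*1.78^i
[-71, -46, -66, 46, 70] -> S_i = Random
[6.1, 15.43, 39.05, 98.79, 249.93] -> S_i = 6.10*2.53^i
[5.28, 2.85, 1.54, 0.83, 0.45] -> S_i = 5.28*0.54^i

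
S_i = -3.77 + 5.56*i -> [-3.77, 1.79, 7.35, 12.91, 18.47]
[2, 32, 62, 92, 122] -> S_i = 2 + 30*i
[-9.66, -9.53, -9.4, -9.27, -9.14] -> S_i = -9.66 + 0.13*i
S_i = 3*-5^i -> [3, -15, 75, -375, 1875]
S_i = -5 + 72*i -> [-5, 67, 139, 211, 283]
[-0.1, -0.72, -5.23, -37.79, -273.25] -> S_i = -0.10*7.23^i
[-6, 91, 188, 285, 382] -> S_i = -6 + 97*i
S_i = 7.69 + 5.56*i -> [7.69, 13.25, 18.81, 24.37, 29.93]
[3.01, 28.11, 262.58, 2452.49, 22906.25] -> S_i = 3.01*9.34^i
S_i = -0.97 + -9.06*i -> [-0.97, -10.03, -19.09, -28.15, -37.21]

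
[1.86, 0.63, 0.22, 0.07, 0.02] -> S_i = 1.86*0.34^i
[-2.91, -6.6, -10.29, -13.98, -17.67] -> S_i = -2.91 + -3.69*i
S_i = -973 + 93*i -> [-973, -880, -787, -694, -601]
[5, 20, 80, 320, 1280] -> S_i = 5*4^i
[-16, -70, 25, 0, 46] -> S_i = Random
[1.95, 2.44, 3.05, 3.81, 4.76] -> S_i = 1.95*1.25^i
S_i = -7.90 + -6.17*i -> [-7.9, -14.07, -20.24, -26.41, -32.58]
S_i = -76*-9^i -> [-76, 684, -6156, 55404, -498636]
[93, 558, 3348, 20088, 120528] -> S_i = 93*6^i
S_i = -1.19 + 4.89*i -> [-1.19, 3.7, 8.59, 13.48, 18.37]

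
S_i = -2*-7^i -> [-2, 14, -98, 686, -4802]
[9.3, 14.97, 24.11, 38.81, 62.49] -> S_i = 9.30*1.61^i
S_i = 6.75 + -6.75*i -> [6.75, 0.0, -6.75, -13.5, -20.25]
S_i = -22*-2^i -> [-22, 44, -88, 176, -352]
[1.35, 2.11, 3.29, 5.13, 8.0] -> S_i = 1.35*1.56^i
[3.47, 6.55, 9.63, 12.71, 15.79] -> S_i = 3.47 + 3.08*i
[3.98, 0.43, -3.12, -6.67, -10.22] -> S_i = 3.98 + -3.55*i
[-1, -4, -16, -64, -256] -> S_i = -1*4^i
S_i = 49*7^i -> [49, 343, 2401, 16807, 117649]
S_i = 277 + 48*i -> [277, 325, 373, 421, 469]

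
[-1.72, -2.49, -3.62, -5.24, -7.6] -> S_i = -1.72*1.45^i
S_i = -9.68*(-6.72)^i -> [-9.68, 65.05, -437.13, 2937.54, -19740.24]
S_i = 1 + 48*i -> [1, 49, 97, 145, 193]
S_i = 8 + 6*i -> [8, 14, 20, 26, 32]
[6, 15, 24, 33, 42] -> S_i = 6 + 9*i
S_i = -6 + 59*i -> [-6, 53, 112, 171, 230]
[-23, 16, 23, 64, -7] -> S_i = Random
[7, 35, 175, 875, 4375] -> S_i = 7*5^i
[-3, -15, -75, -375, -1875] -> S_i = -3*5^i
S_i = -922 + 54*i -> [-922, -868, -814, -760, -706]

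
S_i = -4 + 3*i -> [-4, -1, 2, 5, 8]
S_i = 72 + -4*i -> [72, 68, 64, 60, 56]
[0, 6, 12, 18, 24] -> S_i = 0 + 6*i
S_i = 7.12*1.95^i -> [7.12, 13.88, 27.07, 52.79, 102.95]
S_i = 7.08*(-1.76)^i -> [7.08, -12.46, 21.93, -38.6, 67.93]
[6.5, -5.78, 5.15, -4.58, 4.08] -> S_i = 6.50*(-0.89)^i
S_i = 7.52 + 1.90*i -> [7.52, 9.42, 11.32, 13.22, 15.12]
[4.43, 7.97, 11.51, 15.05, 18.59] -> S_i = 4.43 + 3.54*i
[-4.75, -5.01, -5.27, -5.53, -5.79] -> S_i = -4.75 + -0.26*i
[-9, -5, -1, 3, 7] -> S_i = -9 + 4*i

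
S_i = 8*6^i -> [8, 48, 288, 1728, 10368]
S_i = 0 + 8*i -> [0, 8, 16, 24, 32]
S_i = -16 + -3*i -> [-16, -19, -22, -25, -28]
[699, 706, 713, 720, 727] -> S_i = 699 + 7*i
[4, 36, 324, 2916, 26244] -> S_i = 4*9^i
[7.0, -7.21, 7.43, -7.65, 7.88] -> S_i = 7.00*(-1.03)^i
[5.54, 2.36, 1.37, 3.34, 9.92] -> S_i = Random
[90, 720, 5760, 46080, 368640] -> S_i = 90*8^i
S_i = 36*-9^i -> [36, -324, 2916, -26244, 236196]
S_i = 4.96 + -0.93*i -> [4.96, 4.03, 3.1, 2.17, 1.24]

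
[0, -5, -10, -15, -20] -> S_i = 0 + -5*i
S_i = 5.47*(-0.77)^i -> [5.47, -4.21, 3.24, -2.5, 1.92]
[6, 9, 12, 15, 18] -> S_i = 6 + 3*i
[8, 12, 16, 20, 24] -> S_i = 8 + 4*i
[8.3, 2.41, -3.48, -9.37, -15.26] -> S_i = 8.30 + -5.89*i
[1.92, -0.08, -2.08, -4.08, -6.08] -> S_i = 1.92 + -2.00*i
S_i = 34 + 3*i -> [34, 37, 40, 43, 46]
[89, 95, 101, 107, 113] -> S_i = 89 + 6*i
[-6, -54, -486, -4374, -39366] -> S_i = -6*9^i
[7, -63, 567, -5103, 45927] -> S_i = 7*-9^i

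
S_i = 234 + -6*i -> [234, 228, 222, 216, 210]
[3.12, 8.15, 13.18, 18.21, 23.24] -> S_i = 3.12 + 5.03*i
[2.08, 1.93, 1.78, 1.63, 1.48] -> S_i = 2.08 + -0.15*i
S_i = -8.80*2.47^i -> [-8.8, -21.74, -53.69, -132.61, -327.54]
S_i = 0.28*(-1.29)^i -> [0.28, -0.36, 0.47, -0.6, 0.78]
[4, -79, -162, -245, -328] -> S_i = 4 + -83*i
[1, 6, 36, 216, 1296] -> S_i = 1*6^i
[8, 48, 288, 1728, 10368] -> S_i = 8*6^i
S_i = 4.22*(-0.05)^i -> [4.22, -0.21, 0.01, -0.0, 0.0]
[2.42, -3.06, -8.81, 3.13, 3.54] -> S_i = Random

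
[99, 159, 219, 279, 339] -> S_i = 99 + 60*i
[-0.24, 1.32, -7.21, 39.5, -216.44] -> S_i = -0.24*(-5.48)^i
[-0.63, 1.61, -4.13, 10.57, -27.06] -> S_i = -0.63*(-2.56)^i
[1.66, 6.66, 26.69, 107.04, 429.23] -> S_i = 1.66*4.01^i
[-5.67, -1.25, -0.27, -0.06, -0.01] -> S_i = -5.67*0.22^i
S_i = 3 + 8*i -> [3, 11, 19, 27, 35]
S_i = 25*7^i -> [25, 175, 1225, 8575, 60025]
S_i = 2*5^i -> [2, 10, 50, 250, 1250]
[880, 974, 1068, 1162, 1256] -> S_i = 880 + 94*i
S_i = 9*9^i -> [9, 81, 729, 6561, 59049]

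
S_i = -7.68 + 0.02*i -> [-7.68, -7.66, -7.64, -7.62, -7.6]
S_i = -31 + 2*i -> [-31, -29, -27, -25, -23]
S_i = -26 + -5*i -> [-26, -31, -36, -41, -46]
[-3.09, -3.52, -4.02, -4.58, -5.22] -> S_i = -3.09*1.14^i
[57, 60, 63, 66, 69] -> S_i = 57 + 3*i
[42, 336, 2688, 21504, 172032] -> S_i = 42*8^i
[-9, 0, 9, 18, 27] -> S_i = -9 + 9*i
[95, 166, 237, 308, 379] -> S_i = 95 + 71*i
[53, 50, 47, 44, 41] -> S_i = 53 + -3*i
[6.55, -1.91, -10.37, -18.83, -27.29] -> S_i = 6.55 + -8.46*i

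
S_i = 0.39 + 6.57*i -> [0.39, 6.96, 13.53, 20.1, 26.67]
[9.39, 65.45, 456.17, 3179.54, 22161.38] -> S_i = 9.39*6.97^i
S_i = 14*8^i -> [14, 112, 896, 7168, 57344]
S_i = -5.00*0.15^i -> [-5.0, -0.75, -0.11, -0.02, -0.0]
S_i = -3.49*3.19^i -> [-3.49, -11.13, -35.51, -113.29, -361.4]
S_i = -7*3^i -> [-7, -21, -63, -189, -567]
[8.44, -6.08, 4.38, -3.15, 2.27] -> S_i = 8.44*(-0.72)^i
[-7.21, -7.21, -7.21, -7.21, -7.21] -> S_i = -7.21 + 0.00*i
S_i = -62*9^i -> [-62, -558, -5022, -45198, -406782]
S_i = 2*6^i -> [2, 12, 72, 432, 2592]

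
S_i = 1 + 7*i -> [1, 8, 15, 22, 29]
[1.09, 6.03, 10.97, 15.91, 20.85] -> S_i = 1.09 + 4.94*i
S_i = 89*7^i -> [89, 623, 4361, 30527, 213689]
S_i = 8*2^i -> [8, 16, 32, 64, 128]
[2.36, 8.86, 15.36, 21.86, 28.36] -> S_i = 2.36 + 6.50*i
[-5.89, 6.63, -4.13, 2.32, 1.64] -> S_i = Random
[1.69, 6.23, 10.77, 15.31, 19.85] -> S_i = 1.69 + 4.54*i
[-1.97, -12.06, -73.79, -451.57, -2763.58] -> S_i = -1.97*6.12^i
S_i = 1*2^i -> [1, 2, 4, 8, 16]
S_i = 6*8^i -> [6, 48, 384, 3072, 24576]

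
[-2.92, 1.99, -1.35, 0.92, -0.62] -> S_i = -2.92*(-0.68)^i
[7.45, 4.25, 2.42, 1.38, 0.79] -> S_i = 7.45*0.57^i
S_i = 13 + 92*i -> [13, 105, 197, 289, 381]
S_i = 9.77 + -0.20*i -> [9.77, 9.57, 9.37, 9.17, 8.97]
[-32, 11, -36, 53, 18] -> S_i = Random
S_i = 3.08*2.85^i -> [3.08, 8.78, 25.02, 71.3, 203.2]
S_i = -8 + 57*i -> [-8, 49, 106, 163, 220]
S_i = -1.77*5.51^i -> [-1.77, -9.75, -53.74, -296.09, -1631.47]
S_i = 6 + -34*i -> [6, -28, -62, -96, -130]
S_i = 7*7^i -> [7, 49, 343, 2401, 16807]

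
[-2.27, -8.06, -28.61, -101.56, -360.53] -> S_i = -2.27*3.55^i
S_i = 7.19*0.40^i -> [7.19, 2.88, 1.15, 0.46, 0.18]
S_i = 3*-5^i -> [3, -15, 75, -375, 1875]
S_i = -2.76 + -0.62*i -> [-2.76, -3.38, -4.0, -4.62, -5.24]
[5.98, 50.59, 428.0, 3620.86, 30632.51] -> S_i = 5.98*8.46^i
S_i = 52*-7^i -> [52, -364, 2548, -17836, 124852]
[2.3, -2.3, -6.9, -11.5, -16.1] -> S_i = 2.30 + -4.60*i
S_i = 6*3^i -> [6, 18, 54, 162, 486]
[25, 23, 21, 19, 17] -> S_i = 25 + -2*i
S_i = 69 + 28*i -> [69, 97, 125, 153, 181]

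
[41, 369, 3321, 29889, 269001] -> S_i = 41*9^i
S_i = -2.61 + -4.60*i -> [-2.61, -7.21, -11.81, -16.41, -21.01]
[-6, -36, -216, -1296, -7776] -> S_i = -6*6^i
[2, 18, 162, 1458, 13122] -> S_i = 2*9^i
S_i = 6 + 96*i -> [6, 102, 198, 294, 390]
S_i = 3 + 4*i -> [3, 7, 11, 15, 19]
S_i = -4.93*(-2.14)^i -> [-4.93, 10.55, -22.58, 48.32, -103.4]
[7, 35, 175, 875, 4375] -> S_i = 7*5^i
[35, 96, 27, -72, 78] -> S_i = Random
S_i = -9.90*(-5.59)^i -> [-9.9, 55.34, -309.36, 1729.3, -9666.79]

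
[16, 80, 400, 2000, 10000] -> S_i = 16*5^i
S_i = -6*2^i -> [-6, -12, -24, -48, -96]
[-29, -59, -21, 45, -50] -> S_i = Random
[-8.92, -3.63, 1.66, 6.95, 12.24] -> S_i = -8.92 + 5.29*i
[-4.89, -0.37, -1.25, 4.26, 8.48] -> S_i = Random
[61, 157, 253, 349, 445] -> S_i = 61 + 96*i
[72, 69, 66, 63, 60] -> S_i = 72 + -3*i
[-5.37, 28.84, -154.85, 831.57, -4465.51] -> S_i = -5.37*(-5.37)^i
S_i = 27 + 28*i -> [27, 55, 83, 111, 139]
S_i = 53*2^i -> [53, 106, 212, 424, 848]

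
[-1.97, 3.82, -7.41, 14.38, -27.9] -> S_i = -1.97*(-1.94)^i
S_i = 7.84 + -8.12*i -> [7.84, -0.28, -8.4, -16.52, -24.64]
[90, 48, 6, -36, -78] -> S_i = 90 + -42*i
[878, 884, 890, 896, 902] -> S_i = 878 + 6*i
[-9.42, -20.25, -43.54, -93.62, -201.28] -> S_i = -9.42*2.15^i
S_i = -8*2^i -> [-8, -16, -32, -64, -128]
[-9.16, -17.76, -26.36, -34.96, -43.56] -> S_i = -9.16 + -8.60*i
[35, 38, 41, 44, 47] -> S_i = 35 + 3*i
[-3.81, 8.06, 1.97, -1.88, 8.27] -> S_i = Random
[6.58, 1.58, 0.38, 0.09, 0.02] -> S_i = 6.58*0.24^i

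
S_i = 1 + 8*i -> [1, 9, 17, 25, 33]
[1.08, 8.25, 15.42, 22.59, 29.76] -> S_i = 1.08 + 7.17*i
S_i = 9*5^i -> [9, 45, 225, 1125, 5625]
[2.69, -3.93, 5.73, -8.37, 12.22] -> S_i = 2.69*(-1.46)^i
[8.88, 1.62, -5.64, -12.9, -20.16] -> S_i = 8.88 + -7.26*i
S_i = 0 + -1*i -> [0, -1, -2, -3, -4]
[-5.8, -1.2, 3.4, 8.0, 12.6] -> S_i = -5.80 + 4.60*i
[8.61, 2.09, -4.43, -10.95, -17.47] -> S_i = 8.61 + -6.52*i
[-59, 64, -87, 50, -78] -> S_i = Random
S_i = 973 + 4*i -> [973, 977, 981, 985, 989]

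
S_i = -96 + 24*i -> [-96, -72, -48, -24, 0]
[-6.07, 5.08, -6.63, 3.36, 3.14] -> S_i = Random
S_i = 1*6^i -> [1, 6, 36, 216, 1296]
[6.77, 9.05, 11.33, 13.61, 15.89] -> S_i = 6.77 + 2.28*i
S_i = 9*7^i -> [9, 63, 441, 3087, 21609]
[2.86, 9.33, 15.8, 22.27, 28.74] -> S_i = 2.86 + 6.47*i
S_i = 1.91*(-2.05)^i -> [1.91, -3.92, 8.03, -16.45, 33.73]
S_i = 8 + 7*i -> [8, 15, 22, 29, 36]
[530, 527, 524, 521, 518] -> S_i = 530 + -3*i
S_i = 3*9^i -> [3, 27, 243, 2187, 19683]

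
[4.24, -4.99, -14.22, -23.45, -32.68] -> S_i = 4.24 + -9.23*i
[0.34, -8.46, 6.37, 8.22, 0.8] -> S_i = Random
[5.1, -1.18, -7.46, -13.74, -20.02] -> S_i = 5.10 + -6.28*i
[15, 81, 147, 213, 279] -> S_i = 15 + 66*i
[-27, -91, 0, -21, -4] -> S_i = Random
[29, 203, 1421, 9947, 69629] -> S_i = 29*7^i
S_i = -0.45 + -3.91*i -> [-0.45, -4.36, -8.27, -12.18, -16.09]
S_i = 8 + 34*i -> [8, 42, 76, 110, 144]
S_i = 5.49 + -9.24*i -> [5.49, -3.75, -12.99, -22.23, -31.47]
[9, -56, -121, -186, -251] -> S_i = 9 + -65*i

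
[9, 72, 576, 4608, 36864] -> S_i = 9*8^i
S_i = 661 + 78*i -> [661, 739, 817, 895, 973]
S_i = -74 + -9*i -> [-74, -83, -92, -101, -110]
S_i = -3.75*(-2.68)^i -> [-3.75, 10.05, -26.93, 72.18, -193.45]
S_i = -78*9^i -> [-78, -702, -6318, -56862, -511758]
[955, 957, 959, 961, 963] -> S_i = 955 + 2*i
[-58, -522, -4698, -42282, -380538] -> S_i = -58*9^i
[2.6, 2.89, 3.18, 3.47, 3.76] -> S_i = 2.60 + 0.29*i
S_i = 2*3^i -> [2, 6, 18, 54, 162]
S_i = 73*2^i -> [73, 146, 292, 584, 1168]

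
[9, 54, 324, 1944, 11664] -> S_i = 9*6^i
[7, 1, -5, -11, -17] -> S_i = 7 + -6*i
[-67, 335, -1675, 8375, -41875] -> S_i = -67*-5^i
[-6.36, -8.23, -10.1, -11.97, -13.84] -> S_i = -6.36 + -1.87*i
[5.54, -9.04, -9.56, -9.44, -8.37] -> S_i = Random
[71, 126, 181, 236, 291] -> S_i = 71 + 55*i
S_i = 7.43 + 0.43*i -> [7.43, 7.86, 8.29, 8.72, 9.15]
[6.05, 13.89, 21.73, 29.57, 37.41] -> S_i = 6.05 + 7.84*i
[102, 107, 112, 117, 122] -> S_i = 102 + 5*i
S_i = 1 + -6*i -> [1, -5, -11, -17, -23]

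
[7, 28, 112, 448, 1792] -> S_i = 7*4^i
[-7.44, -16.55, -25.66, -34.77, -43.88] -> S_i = -7.44 + -9.11*i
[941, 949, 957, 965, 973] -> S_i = 941 + 8*i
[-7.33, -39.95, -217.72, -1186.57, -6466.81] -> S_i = -7.33*5.45^i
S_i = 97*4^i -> [97, 388, 1552, 6208, 24832]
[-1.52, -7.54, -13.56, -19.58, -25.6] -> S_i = -1.52 + -6.02*i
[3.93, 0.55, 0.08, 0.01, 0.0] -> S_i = 3.93*0.14^i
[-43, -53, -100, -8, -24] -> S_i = Random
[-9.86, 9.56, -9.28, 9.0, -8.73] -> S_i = -9.86*(-0.97)^i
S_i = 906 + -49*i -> [906, 857, 808, 759, 710]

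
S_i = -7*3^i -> [-7, -21, -63, -189, -567]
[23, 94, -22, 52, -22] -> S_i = Random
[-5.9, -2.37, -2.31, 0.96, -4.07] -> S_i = Random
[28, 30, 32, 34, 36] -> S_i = 28 + 2*i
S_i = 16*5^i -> [16, 80, 400, 2000, 10000]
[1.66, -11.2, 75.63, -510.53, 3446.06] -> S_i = 1.66*(-6.75)^i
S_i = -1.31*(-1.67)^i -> [-1.31, 2.19, -3.65, 6.1, -10.19]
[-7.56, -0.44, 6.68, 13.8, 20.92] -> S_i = -7.56 + 7.12*i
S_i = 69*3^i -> [69, 207, 621, 1863, 5589]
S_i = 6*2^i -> [6, 12, 24, 48, 96]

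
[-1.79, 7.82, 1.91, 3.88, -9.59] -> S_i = Random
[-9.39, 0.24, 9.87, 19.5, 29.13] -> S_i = -9.39 + 9.63*i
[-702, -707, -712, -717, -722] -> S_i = -702 + -5*i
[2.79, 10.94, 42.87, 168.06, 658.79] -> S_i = 2.79*3.92^i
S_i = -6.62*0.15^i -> [-6.62, -0.99, -0.15, -0.02, -0.0]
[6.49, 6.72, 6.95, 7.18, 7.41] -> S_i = 6.49 + 0.23*i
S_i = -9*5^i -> [-9, -45, -225, -1125, -5625]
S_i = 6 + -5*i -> [6, 1, -4, -9, -14]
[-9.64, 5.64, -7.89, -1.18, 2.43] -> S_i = Random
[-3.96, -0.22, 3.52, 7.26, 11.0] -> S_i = -3.96 + 3.74*i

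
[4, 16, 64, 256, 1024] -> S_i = 4*4^i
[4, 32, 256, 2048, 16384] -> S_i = 4*8^i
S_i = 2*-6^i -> [2, -12, 72, -432, 2592]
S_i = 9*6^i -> [9, 54, 324, 1944, 11664]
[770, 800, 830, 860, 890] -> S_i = 770 + 30*i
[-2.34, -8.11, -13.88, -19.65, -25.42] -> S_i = -2.34 + -5.77*i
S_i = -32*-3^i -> [-32, 96, -288, 864, -2592]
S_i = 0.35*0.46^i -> [0.35, 0.16, 0.07, 0.03, 0.02]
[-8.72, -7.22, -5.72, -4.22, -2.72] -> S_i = -8.72 + 1.50*i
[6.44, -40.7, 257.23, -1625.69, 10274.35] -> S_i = 6.44*(-6.32)^i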